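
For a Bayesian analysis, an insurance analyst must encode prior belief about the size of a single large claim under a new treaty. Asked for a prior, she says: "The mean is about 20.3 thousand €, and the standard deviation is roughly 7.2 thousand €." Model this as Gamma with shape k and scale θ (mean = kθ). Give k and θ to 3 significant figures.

For Gamma(k, scale θ): mean = kθ, variance = kθ², so CV = 1/√k.
CV = SD/mean = 7.2/20.3 = 0.3547, hence k = 1/CV² = 7.95.
Then θ = mean/k = 20.3/7.95 = 2.55.

k ≈ 7.95, θ ≈ 2.55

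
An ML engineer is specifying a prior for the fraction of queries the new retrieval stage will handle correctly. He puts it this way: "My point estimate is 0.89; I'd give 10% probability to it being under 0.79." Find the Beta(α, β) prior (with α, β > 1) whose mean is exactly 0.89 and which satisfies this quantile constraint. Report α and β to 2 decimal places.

With mean 0.89 fixed, write α = 0.89s, β = 0.11s where s = α+β.
Need P(θ < 0.79) = 0.1 under Beta(0.89s, 0.11s). Normal approximation: (q−m)/√(m(1−m)/s) ≈ z_{0.1} = -1.28, so s ≈ 0.89·0.11·(-1.28)²/(0.79−0.89)² = 16.1.
At s = 16.1: P(θ<0.79) ≈ 0.107. Adjusting to match 0.1 gives s ≈ 17.52.
So α = 0.89·17.52 ≈ 15.59, β = 0.11·17.52 ≈ 1.93.

α ≈ 15.59, β ≈ 1.93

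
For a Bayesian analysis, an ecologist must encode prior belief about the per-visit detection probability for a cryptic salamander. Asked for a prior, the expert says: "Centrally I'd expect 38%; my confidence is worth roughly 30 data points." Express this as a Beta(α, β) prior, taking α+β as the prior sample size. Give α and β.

α = 11.4, β = 18.6

Under the effective-sample-size interpretation, Beta(α, β) has prior mean α/(α+β) and prior sample size α+β.
So α+β = 30 and α/(α+β) = 0.38, giving α = 0.38·30 = 11.4 and β = 30 − 11.4 = 18.6.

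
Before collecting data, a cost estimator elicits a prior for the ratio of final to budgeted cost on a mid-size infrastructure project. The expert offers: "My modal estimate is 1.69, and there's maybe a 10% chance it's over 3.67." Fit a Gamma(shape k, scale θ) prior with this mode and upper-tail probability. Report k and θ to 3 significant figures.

k ≈ 4.2, θ ≈ 0.529

Gamma(k,θ) with k>1 has mode (k−1)θ, so θ = 1.69/(k−1).
Need P(X < 3.67) = 0.9 with θ tied to k this way. Start at k = 2, θ = 1.69: P(X<3.67) ≈ 0.638.
Too low — raise k to concentrate. Iterating converges to k ≈ 4.2.
Then θ = 1.69/(4.2−1) ≈ 0.529.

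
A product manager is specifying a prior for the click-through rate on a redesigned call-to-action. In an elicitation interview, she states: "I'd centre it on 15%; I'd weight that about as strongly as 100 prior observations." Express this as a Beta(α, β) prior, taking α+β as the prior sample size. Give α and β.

Under the effective-sample-size interpretation, Beta(α, β) has prior mean α/(α+β) and prior sample size α+β.
So α+β = 100 and α/(α+β) = 0.15, giving α = 0.15·100 = 15 and β = 100 − 15 = 85.

α = 15, β = 85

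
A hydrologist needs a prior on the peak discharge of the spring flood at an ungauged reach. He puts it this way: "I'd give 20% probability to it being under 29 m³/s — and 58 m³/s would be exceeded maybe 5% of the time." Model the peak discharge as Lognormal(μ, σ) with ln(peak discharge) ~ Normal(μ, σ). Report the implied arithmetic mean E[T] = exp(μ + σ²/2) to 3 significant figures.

E[T] ≈ 38.1 m³/s

If T ~ Lognormal(μ,σ) then ln T ~ Normal(μ,σ), so the p-quantile of ln T is μ + z_p·σ.
ln(29) = 3.367 and ln(58) = 4.06; z_{0.2} = -0.8416, z_{0.95} = 1.645.
σ = (4.06 − 3.367)/(1.645 − (-0.8416)) = 0.279.
μ = 3.367 − (-0.8416)·0.279 = 3.602.
E[T] = exp(μ + σ²/2) = exp(3.602 + 0.0389) = 38.1 m³/s.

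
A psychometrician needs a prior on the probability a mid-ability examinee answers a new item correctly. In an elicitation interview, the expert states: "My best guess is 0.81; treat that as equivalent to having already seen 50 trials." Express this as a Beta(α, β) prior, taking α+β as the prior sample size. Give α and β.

Under the effective-sample-size interpretation, Beta(α, β) has prior mean α/(α+β) and prior sample size α+β.
So α+β = 50 and α/(α+β) = 0.81, giving α = 0.81·50 = 40.5 and β = 50 − 40.5 = 9.5.

α = 40.5, β = 9.5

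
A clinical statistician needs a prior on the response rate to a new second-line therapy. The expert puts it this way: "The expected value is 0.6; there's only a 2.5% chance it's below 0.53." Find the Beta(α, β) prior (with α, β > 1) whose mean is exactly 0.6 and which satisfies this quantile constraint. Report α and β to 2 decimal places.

α ≈ 115.27, β ≈ 76.84

With mean 0.6 fixed, write α = 0.6s, β = 0.4s where s = α+β.
Need P(θ < 0.53) = 0.025 under Beta(0.6s, 0.4s). Normal approximation: (q−m)/√(m(1−m)/s) ≈ z_{0.025} = -1.96, so s ≈ 0.6·0.4·(-1.96)²/(0.53−0.6)² = 188.2.
At s = 188.2: P(θ<0.53) ≈ 0.026. Adjusting to match 0.025 gives s ≈ 192.11.
So α = 0.6·192.11 ≈ 115.27, β = 0.4·192.11 ≈ 76.84.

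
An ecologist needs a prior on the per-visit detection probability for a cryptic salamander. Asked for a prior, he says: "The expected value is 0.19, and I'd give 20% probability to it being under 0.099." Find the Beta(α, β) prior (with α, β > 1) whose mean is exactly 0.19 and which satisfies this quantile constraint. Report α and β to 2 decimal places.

α ≈ 2.57, β ≈ 10.96

With mean 0.19 fixed, write α = 0.19s, β = 0.81s where s = α+β.
Need P(θ < 0.099) = 0.2 under Beta(0.19s, 0.81s). Normal approximation: (q−m)/√(m(1−m)/s) ≈ z_{0.2} = -0.842, so s ≈ 0.19·0.81·(-0.842)²/(0.099−0.19)² = 13.2.
At s = 13.2: P(θ<0.099) ≈ 0.204. Adjusting to match 0.2 gives s ≈ 13.52.
So α = 0.19·13.52 ≈ 2.57, β = 0.81·13.52 ≈ 10.96.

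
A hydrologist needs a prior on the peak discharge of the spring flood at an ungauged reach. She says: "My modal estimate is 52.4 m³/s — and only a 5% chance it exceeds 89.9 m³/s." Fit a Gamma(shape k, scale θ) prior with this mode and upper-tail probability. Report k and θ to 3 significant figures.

Gamma(k,θ) with k>1 has mode (k−1)θ, so θ = 52.4/(k−1).
Need P(X < 89.9) = 0.95 with θ tied to k this way. Start at k = 2, θ = 52.4: P(X<89.9) ≈ 0.512.
Too low — raise k to concentrate. Iterating converges to k ≈ 10.6.
Then θ = 52.4/(10.6−1) ≈ 5.47.

k ≈ 10.6, θ ≈ 5.47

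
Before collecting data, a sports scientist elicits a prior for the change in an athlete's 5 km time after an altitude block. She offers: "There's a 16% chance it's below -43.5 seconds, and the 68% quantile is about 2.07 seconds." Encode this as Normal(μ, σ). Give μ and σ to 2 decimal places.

μ = -12.51, σ = 31.17

For Normal(μ,σ), the p-quantile is μ + z_p·σ. Here z_{0.16} = -0.9945, z_{0.68} = 0.4677.
So -43.5 = μ − 0.9945σ and 2.07 = μ + 0.4677σ.
Subtracting: σ = (2.07 − -43.5)/(0.4677 − (-0.9945)) = 31.17.
Then μ = -43.5 − (-0.9945)·31.17 = -12.51.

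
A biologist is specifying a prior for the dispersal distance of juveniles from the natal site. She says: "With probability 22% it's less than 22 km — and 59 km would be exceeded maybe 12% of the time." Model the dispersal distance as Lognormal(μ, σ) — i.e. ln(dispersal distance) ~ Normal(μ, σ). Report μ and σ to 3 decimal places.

μ ≈ 3.482, σ ≈ 0.507

If T ~ Lognormal(μ,σ) then ln T ~ Normal(μ,σ), so the p-quantile of ln T is μ + z_p·σ.
ln(22) = 3.091 and ln(59) = 4.078; z_{0.22} = -0.7722, z_{0.88} = 1.175.
σ = (4.078 − 3.091)/(1.175 − (-0.7722)) = 0.507.
μ = 3.091 − (-0.7722)·0.507 = 3.482.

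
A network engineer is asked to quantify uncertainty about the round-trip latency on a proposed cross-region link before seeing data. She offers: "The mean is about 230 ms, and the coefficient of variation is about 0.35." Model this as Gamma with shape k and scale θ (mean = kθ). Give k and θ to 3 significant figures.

k ≈ 8.16, θ ≈ 28.2

For Gamma(k, scale θ): mean = kθ, variance = kθ², so CV = 1/√k.
CV = 0.35, hence k = 1/CV² = 8.16.
Then θ = mean/k = 230/8.16 = 28.2.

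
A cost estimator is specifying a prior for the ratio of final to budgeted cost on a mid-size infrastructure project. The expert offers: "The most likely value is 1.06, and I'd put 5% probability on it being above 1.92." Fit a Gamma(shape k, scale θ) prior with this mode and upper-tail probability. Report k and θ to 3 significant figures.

k ≈ 8.89, θ ≈ 0.134

Gamma(k,θ) with k>1 has mode (k−1)θ, so θ = 1.06/(k−1).
Need P(X < 1.92) = 0.95 with θ tied to k this way. Start at k = 2, θ = 1.06: P(X<1.92) ≈ 0.541.
Too low — raise k to concentrate. Iterating converges to k ≈ 8.89.
Then θ = 1.06/(8.89−1) ≈ 0.134.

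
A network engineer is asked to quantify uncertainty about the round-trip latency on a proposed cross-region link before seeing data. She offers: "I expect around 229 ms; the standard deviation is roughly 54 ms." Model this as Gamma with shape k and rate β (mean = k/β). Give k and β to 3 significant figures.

k ≈ 18, β ≈ 0.0785

For Gamma(k, rate β): mean = k/β, variance = k/β², so CV = 1/√k.
CV = SD/mean = 54/229 = 0.2358, hence k = 1/CV² = 18.
Then β = k/mean = 18/229 = 0.0785.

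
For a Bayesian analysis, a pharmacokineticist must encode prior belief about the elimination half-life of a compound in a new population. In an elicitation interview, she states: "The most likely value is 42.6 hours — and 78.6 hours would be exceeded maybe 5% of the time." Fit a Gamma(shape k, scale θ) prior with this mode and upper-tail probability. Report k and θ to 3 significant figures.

k ≈ 8.42, θ ≈ 5.74

Gamma(k,θ) with k>1 has mode (k−1)θ, so θ = 42.6/(k−1).
Need P(X < 78.6) = 0.95 with θ tied to k this way. Start at k = 2, θ = 42.6: P(X<78.6) ≈ 0.550.
Too low — raise k to concentrate. Iterating converges to k ≈ 8.42.
Then θ = 42.6/(8.42−1) ≈ 5.74.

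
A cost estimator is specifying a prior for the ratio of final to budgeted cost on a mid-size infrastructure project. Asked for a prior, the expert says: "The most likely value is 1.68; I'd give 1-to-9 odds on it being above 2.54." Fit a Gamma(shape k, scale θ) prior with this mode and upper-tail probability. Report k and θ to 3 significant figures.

k ≈ 11.9, θ ≈ 0.154

Gamma(k,θ) with k>1 has mode (k−1)θ, so θ = 1.68/(k−1).
Need P(X < 2.54) = 0.9 with θ tied to k this way. Start at k = 2, θ = 1.68: P(X<2.54) ≈ 0.446.
Too low — raise k to concentrate. Iterating converges to k ≈ 11.9.
Then θ = 1.68/(11.9−1) ≈ 0.154.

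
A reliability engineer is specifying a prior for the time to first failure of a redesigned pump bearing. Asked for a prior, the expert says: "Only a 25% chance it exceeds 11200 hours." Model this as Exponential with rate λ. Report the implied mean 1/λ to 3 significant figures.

mean ≈ 8080 hours

P(T > 11200.0) = e^(−λ·11200.0) = 0.25, so λ = −ln(0.25)/11200.0 = 0.000124.
Mean = 1/λ = 8080 hours.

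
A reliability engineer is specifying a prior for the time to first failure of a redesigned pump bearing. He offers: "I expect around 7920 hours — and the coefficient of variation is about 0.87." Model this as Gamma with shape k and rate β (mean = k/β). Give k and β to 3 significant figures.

For Gamma(k, rate β): mean = k/β, variance = k/β², so CV = 1/√k.
CV = 0.87, hence k = 1/CV² = 1.32.
Then β = k/mean = 1.32/7920 = 0.000167.

k ≈ 1.32, β ≈ 0.000167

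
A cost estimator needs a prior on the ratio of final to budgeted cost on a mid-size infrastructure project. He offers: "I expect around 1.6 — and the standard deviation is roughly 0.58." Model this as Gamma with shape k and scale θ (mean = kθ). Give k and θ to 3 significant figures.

For Gamma(k, scale θ): mean = kθ, variance = kθ², so CV = 1/√k.
CV = SD/mean = 0.58/1.6 = 0.3625, hence k = 1/CV² = 7.61.
Then θ = mean/k = 1.6/7.61 = 0.21.

k ≈ 7.61, θ ≈ 0.21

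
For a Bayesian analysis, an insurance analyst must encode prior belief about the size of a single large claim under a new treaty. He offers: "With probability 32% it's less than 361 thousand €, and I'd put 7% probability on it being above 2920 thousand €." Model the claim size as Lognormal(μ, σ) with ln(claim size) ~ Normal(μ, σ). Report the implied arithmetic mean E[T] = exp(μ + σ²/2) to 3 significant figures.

E[T] ≈ 1060 thousand €

If T ~ Lognormal(μ,σ) then ln T ~ Normal(μ,σ), so the p-quantile of ln T is μ + z_p·σ.
ln(361) = 5.889 and ln(2920) = 7.979; z_{0.32} = -0.4677, z_{0.93} = 1.476.
σ = (7.979 − 5.889)/(1.476 − (-0.4677)) = 1.076.
μ = 5.889 − (-0.4677)·1.076 = 6.392.
E[T] = exp(μ + σ²/2) = exp(6.392 + 0.5785) = 1060 thousand €.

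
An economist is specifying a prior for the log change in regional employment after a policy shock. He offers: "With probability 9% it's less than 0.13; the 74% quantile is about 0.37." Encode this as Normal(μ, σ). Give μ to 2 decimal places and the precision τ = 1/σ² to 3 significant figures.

The p-quantile of Normal(μ,σ) is μ + z_p·σ, with z_{0.09} = -1.341 and z_{0.74} = 0.6433.
Eliminate σ: μ = (z₂·x₁ − z₁·x₂)/(z₂ − z₁) = (0.6433·0.13 − (-1.341)·0.37)/1.984 = 0.29.
Then σ = (x₂ − x₁)/(z₂ − z₁) = (0.37 − 0.13)/1.984 = 0.12.
Precision τ = 1/σ² = 1/0.121² = 68.3.

μ = 0.29, τ = 68.3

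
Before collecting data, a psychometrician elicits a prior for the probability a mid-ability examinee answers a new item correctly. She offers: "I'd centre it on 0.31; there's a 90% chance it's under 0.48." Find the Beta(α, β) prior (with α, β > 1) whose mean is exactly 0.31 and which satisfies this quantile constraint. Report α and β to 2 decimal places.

With mean 0.31 fixed, write α = 0.31s, β = 0.69s where s = α+β.
Need P(θ < 0.48) = 0.9 under Beta(0.31s, 0.69s). Normal approximation: (q−m)/√(m(1−m)/s) ≈ z_{0.9} = 1.28, so s ≈ 0.31·0.69·(1.28)²/(0.48−0.31)² = 12.2.
At s = 12.2: P(θ<0.48) ≈ 0.896. Adjusting to match 0.9 gives s ≈ 12.68.
So α = 0.31·12.68 ≈ 3.93, β = 0.69·12.68 ≈ 8.75.

α ≈ 3.93, β ≈ 8.75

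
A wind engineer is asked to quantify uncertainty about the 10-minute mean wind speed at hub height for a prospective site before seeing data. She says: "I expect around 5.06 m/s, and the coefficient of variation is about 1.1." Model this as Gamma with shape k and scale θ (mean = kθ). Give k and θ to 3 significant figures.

k ≈ 0.826, θ ≈ 6.12

For Gamma(k, scale θ): mean = kθ, variance = kθ², so CV = 1/√k.
CV = 1.1, hence k = 1/CV² = 0.826.
Then θ = mean/k = 5.06/0.826 = 6.12.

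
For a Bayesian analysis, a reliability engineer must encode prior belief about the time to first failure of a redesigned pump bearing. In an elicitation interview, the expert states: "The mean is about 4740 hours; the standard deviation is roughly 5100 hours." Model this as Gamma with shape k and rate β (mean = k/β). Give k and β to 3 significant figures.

k ≈ 0.864, β ≈ 0.000182

For Gamma(k, rate β): mean = k/β, variance = k/β², so CV = 1/√k.
CV = SD/mean = 5100/4740 = 1.076, hence k = 1/CV² = 0.864.
Then β = k/mean = 0.864/4740 = 0.000182.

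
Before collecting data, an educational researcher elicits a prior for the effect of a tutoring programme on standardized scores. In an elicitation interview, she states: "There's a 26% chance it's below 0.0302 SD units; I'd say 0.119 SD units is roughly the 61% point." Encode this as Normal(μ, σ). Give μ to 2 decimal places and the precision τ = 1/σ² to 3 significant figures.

μ = 0.09, τ = 108

The p-quantile of Normal(μ,σ) is μ + z_p·σ, with z_{0.26} = -0.6433 and z_{0.61} = 0.2793.
Eliminate σ: μ = (z₂·x₁ − z₁·x₂)/(z₂ − z₁) = (0.2793·0.0302 − (-0.6433)·0.119)/0.9227 = 0.09.
Then σ = (x₂ − x₁)/(z₂ − z₁) = (0.119 − 0.0302)/0.9227 = 0.10.
Precision τ = 1/σ² = 1/0.09624² = 108.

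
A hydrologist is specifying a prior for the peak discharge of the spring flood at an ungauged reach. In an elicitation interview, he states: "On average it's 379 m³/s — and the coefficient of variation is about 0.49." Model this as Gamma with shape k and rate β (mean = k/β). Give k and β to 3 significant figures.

k ≈ 4.16, β ≈ 0.011

For Gamma(k, rate β): mean = k/β, variance = k/β², so CV = 1/√k.
CV = 0.49, hence k = 1/CV² = 4.16.
Then β = k/mean = 4.16/379 = 0.011.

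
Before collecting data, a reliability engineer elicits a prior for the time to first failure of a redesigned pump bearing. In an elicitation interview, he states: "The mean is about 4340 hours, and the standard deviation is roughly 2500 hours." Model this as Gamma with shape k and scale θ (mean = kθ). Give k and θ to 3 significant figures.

For Gamma(k, scale θ): mean = kθ, variance = kθ², so CV = 1/√k.
CV = SD/mean = 2500/4340 = 0.576, hence k = 1/CV² = 3.01.
Then θ = mean/k = 4340/3.01 = 1440.

k ≈ 3.01, θ ≈ 1440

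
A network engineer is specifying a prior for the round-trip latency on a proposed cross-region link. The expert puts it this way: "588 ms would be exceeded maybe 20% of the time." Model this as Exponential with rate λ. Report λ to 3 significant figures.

λ ≈ 0.00274

P(T > 588.0) = e^(−λ·588.0) = 0.2, so λ = −ln(0.2)/588.0 = 0.00274.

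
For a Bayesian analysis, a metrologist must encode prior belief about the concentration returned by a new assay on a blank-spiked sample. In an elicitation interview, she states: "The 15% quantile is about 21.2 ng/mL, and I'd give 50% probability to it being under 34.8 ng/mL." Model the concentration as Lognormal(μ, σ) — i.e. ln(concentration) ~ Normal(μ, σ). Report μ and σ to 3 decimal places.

If T ~ Lognormal(μ,σ) then ln T ~ Normal(μ,σ), so the p-quantile of ln T is μ + z_p·σ.
ln(21.2) = 3.054 and ln(34.8) = 3.55; z_{0.15} = -1.036, z_{0.5} = 0.
σ = (3.55 − 3.054)/(0 − (-1.036)) = 0.478.
μ = 3.054 − (-1.036)·0.478 = 3.550.

μ ≈ 3.550, σ ≈ 0.478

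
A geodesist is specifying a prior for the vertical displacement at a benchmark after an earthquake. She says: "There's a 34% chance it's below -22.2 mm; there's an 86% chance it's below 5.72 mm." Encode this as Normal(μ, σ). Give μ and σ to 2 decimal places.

μ = -14.49, σ = 18.70

The p-quantile of Normal(μ,σ) is μ + z_p·σ, with z_{0.34} = -0.4125 and z_{0.86} = 1.08.
Eliminate σ: μ = (z₂·x₁ − z₁·x₂)/(z₂ − z₁) = (1.08·-22.2 − (-0.4125)·5.72)/1.493 = -14.49.
Then σ = (x₂ − x₁)/(z₂ − z₁) = (5.72 − -22.2)/1.493 = 18.70.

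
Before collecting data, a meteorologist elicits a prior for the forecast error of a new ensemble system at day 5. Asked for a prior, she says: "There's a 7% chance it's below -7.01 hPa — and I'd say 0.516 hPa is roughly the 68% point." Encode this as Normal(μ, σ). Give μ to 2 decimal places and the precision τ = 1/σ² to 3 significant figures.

μ = -1.30, τ = 0.0667

For Normal(μ,σ), the p-quantile is μ + z_p·σ. Here z_{0.07} = -1.476, z_{0.68} = 0.4677.
So -7.01 = μ − 1.476σ and 0.516 = μ + 0.4677σ.
Subtracting: σ = (0.516 − -7.01)/(0.4677 − (-1.476)) = 3.87.
Then μ = -7.01 − (-1.476)·3.87 = -1.30.
Precision τ = 1/σ² = 1/3.872² = 0.0667.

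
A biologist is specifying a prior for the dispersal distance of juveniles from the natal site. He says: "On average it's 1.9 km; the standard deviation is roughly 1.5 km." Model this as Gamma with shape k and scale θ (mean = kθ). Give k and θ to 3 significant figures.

k ≈ 1.6, θ ≈ 1.18

For Gamma(k, scale θ): mean = kθ, variance = kθ², so CV = 1/√k.
CV = SD/mean = 1.5/1.9 = 0.7895, hence k = 1/CV² = 1.6.
Then θ = mean/k = 1.9/1.6 = 1.18.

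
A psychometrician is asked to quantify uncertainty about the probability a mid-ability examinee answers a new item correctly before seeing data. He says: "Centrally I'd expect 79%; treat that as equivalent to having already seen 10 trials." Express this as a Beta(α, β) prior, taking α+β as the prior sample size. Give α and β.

α = 7.9, β = 2.1

Under the effective-sample-size interpretation, Beta(α, β) has prior mean α/(α+β) and prior sample size α+β.
So α+β = 10 and α/(α+β) = 0.79, giving α = 0.79·10 = 7.9 and β = 10 − 7.9 = 2.1.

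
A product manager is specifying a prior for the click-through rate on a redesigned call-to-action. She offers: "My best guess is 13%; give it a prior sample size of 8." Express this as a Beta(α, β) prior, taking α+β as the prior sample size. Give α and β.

α = 1.04, β = 6.96

Under the effective-sample-size interpretation, Beta(α, β) has prior mean α/(α+β) and prior sample size α+β.
So α+β = 8 and α/(α+β) = 0.13, giving α = 0.13·8 = 1.04 and β = 8 − 1.04 = 6.96.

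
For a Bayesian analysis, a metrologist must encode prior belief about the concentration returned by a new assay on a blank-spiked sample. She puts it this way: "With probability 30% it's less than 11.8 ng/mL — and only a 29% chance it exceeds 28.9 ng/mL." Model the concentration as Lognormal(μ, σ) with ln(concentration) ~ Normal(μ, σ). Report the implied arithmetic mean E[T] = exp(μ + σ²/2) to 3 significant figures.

If T ~ Lognormal(μ,σ) then ln T ~ Normal(μ,σ), so the p-quantile of ln T is μ + z_p·σ.
ln(11.8) = 2.468 and ln(28.9) = 3.364; z_{0.3} = -0.5244, z_{0.71} = 0.5534.
σ = (3.364 − 2.468)/(0.5534 − (-0.5244)) = 0.831.
μ = 2.468 − (-0.5244)·0.831 = 2.904.
E[T] = exp(μ + σ²/2) = exp(2.904 + 0.3454) = 25.8 ng/mL.

E[T] ≈ 25.8 ng/mL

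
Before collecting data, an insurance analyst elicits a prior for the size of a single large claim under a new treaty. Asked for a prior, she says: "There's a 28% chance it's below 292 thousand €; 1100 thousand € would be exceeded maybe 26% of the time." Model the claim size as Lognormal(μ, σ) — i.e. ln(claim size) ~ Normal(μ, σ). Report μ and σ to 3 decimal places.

If T ~ Lognormal(μ,σ) then ln T ~ Normal(μ,σ), so the p-quantile of ln T is μ + z_p·σ.
ln(292) = 5.677 and ln(1100) = 7.003; z_{0.28} = -0.5828, z_{0.74} = 0.6433.
σ = (7.003 − 5.677)/(0.6433 − (-0.5828)) = 1.082.
μ = 5.677 − (-0.5828)·1.082 = 6.307.

μ ≈ 6.307, σ ≈ 1.082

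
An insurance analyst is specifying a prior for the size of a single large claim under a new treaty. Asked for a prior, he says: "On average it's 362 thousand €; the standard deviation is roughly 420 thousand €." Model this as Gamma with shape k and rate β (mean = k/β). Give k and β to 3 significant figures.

For Gamma(k, rate β): mean = k/β, variance = k/β², so CV = 1/√k.
CV = SD/mean = 420/362 = 1.16, hence k = 1/CV² = 0.743.
Then β = k/mean = 0.743/362 = 0.00205.

k ≈ 0.743, β ≈ 0.00205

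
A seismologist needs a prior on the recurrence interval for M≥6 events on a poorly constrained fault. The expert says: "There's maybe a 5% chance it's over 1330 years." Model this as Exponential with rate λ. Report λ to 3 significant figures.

λ ≈ 0.00225

P(T > 1330.0) = e^(−λ·1330.0) = 0.05, so λ = −ln(0.05)/1330.0 = 0.00225.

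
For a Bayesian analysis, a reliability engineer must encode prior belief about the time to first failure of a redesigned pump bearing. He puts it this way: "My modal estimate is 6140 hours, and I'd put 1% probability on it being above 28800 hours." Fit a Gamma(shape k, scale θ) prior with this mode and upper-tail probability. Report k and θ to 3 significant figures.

Gamma(k,θ) with k>1 has mode (k−1)θ, so θ = 6140/(k−1).
Need P(X < 28800) = 0.99 with θ tied to k this way. Start at k = 2, θ = 6140: P(X<28800) ≈ 0.948.
Too low — raise k to concentrate. Iterating converges to k ≈ 2.67.
Then θ = 6140/(2.67−1) ≈ 3670.

k ≈ 2.67, θ ≈ 3670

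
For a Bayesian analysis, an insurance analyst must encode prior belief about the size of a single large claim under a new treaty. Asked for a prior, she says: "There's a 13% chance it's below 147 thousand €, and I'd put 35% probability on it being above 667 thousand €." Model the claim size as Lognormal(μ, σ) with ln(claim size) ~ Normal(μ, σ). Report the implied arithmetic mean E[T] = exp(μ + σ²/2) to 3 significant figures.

E[T] ≈ 748 thousand €

If T ~ Lognormal(μ,σ) then ln T ~ Normal(μ,σ), so the p-quantile of ln T is μ + z_p·σ.
ln(147) = 4.99 and ln(667) = 6.503; z_{0.13} = -1.126, z_{0.65} = 0.3853.
σ = (6.503 − 4.99)/(0.3853 − (-1.126)) = 1.000.
μ = 4.99 − (-1.126)·1.000 = 6.117.
E[T] = exp(μ + σ²/2) = exp(6.117 + 0.5004) = 748 thousand €.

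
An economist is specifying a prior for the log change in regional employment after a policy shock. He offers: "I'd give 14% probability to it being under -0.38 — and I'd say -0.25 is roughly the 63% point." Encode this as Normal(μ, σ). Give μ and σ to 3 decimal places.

μ = -0.281, σ = 0.092

The p-quantile of Normal(μ,σ) is μ + z_p·σ, with z_{0.14} = -1.08 and z_{0.63} = 0.3319.
Eliminate σ: μ = (z₂·x₁ − z₁·x₂)/(z₂ − z₁) = (0.3319·-0.38 − (-1.08)·-0.25)/1.412 = -0.281.
Then σ = (x₂ − x₁)/(z₂ − z₁) = (-0.25 − -0.38)/1.412 = 0.092.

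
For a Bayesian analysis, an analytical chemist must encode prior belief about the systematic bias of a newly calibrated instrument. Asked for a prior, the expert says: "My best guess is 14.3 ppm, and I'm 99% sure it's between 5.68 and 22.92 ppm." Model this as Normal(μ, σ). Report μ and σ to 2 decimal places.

A symmetric 99% interval runs μ ± z·σ with z = 2.576.
Half-width = 8.62, so σ = 8.62/2.576 = 3.35.
μ is the stated best guess, 14.30.

μ = 14.30, σ = 3.35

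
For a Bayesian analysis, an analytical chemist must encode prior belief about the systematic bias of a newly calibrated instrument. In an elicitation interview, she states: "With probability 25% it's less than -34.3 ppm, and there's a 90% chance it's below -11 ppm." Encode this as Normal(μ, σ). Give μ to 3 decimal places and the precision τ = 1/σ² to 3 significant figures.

The p-quantile of Normal(μ,σ) is μ + z_p·σ, with z_{0.25} = -0.6745 and z_{0.9} = 1.282.
Eliminate σ: μ = (z₂·x₁ − z₁·x₂)/(z₂ − z₁) = (1.282·-34.3 − (-0.6745)·-11)/1.956 = -26.266.
Then σ = (x₂ − x₁)/(z₂ − z₁) = (-11 − -34.3)/1.956 = 11.912.
Precision τ = 1/σ² = 1/11.91² = 0.00705.

μ = -26.266, τ = 0.00705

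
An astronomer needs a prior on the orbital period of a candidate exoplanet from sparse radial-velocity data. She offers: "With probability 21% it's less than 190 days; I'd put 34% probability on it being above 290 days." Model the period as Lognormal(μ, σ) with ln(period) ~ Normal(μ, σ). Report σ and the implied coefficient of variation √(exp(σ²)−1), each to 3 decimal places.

If T ~ Lognormal(μ,σ) then ln T ~ Normal(μ,σ), so the p-quantile of ln T is μ + z_p·σ.
ln(190) = 5.247 and ln(290) = 5.67; z_{0.21} = -0.8064, z_{0.66} = 0.4125.
σ = (5.67 − 5.247)/(0.4125 − (-0.8064)) = 0.347.
μ = 5.247 − (-0.8064)·0.347 = 5.527.
CV = √(exp(σ²)−1) = √(exp(0.1204)−1) = 0.358.

σ ≈ 0.347, CV ≈ 0.358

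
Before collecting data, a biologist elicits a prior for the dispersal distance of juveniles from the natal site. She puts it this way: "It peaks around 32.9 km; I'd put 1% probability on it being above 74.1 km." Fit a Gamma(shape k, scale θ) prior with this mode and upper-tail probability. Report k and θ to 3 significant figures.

Gamma(k,θ) with k>1 has mode (k−1)θ, so θ = 32.9/(k−1).
Need P(X < 74.1) = 0.99 with θ tied to k this way. Start at k = 2, θ = 32.9: P(X<74.1) ≈ 0.658.
Too low — raise k to concentrate. Iterating converges to k ≈ 8.28.
Then θ = 32.9/(8.28−1) ≈ 4.52.

k ≈ 8.28, θ ≈ 4.52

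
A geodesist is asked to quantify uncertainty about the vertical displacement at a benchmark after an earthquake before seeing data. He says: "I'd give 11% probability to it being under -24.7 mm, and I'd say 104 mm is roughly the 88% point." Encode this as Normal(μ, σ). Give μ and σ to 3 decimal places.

For Normal(μ,σ), the p-quantile is μ + z_p·σ. Here z_{0.11} = -1.227, z_{0.88} = 1.175.
So -24.7 = μ − 1.227σ and 104 = μ + 1.175σ.
Subtracting: σ = (104 − -24.7)/(1.175 − (-1.227)) = 53.591.
Then μ = -24.7 − (-1.227)·53.591 = 41.031.

μ = 41.031, σ = 53.591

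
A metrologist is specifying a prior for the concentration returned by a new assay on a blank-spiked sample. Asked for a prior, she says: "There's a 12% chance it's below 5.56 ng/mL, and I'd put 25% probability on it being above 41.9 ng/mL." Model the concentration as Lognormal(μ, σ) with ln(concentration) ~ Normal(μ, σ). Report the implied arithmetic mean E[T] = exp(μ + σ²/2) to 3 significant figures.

If T ~ Lognormal(μ,σ) then ln T ~ Normal(μ,σ), so the p-quantile of ln T is μ + z_p·σ.
ln(5.56) = 1.716 and ln(41.9) = 3.735; z_{0.12} = -1.175, z_{0.75} = 0.6745.
σ = (3.735 − 1.716)/(0.6745 − (-1.175)) = 1.092.
μ = 1.716 − (-1.175)·1.092 = 2.999.
E[T] = exp(μ + σ²/2) = exp(2.999 + 0.5963) = 36.4 ng/mL.

E[T] ≈ 36.4 ng/mL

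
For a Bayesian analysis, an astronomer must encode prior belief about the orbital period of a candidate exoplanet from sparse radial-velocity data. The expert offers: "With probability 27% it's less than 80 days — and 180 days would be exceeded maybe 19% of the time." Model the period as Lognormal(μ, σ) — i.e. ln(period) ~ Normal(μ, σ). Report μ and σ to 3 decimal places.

If T ~ Lognormal(μ,σ) then ln T ~ Normal(μ,σ), so the p-quantile of ln T is μ + z_p·σ.
ln(80) = 4.382 and ln(180) = 5.193; z_{0.27} = -0.6128, z_{0.81} = 0.8779.
σ = (5.193 − 4.382)/(0.8779 − (-0.6128)) = 0.544.
μ = 4.382 − (-0.6128)·0.544 = 4.715.

μ ≈ 4.715, σ ≈ 0.544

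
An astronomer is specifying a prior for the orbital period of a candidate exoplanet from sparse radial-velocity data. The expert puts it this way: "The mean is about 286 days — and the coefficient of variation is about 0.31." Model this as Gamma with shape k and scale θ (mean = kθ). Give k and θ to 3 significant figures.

For Gamma(k, scale θ): mean = kθ, variance = kθ², so CV = 1/√k.
CV = 0.31, hence k = 1/CV² = 10.4.
Then θ = mean/k = 286/10.4 = 27.5.

k ≈ 10.4, θ ≈ 27.5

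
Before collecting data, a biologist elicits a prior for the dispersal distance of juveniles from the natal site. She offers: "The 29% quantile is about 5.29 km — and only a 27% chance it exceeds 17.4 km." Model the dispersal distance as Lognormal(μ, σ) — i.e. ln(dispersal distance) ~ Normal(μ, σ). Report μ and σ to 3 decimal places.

If T ~ Lognormal(μ,σ) then ln T ~ Normal(μ,σ), so the p-quantile of ln T is μ + z_p·σ.
ln(5.29) = 1.666 and ln(17.4) = 2.856; z_{0.29} = -0.5534, z_{0.73} = 0.6128.
σ = (2.856 − 1.666)/(0.6128 − (-0.5534)) = 1.021.
μ = 1.666 − (-0.5534)·1.021 = 2.231.

μ ≈ 2.231, σ ≈ 1.021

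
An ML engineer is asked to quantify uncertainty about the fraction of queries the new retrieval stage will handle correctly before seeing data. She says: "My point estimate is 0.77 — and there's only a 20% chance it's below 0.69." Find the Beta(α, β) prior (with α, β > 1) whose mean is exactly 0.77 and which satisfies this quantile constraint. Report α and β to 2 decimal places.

α ≈ 13.76, β ≈ 4.11

With mean 0.77 fixed, write α = 0.77s, β = 0.23s where s = α+β.
Need P(θ < 0.69) = 0.2 under Beta(0.77s, 0.23s). Normal approximation: (q−m)/√(m(1−m)/s) ≈ z_{0.2} = -0.842, so s ≈ 0.77·0.23·(-0.842)²/(0.69−0.77)² = 19.6.
At s = 19.6: P(θ<0.69) ≈ 0.191. Adjusting to match 0.2 gives s ≈ 17.87.
So α = 0.77·17.87 ≈ 13.76, β = 0.23·17.87 ≈ 4.11.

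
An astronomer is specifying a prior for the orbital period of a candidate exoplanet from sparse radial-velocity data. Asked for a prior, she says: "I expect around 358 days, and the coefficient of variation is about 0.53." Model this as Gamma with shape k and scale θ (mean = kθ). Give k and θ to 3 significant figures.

k ≈ 3.56, θ ≈ 101

For Gamma(k, scale θ): mean = kθ, variance = kθ², so CV = 1/√k.
CV = 0.53, hence k = 1/CV² = 3.56.
Then θ = mean/k = 358/3.56 = 101.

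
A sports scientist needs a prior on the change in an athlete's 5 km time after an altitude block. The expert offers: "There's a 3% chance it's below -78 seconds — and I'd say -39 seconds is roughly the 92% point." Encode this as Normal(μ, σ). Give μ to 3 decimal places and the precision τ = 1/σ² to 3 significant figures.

For Normal(μ,σ), the p-quantile is μ + z_p·σ. Here z_{0.03} = -1.881, z_{0.92} = 1.405.
So -78 = μ − 1.881σ and -39 = μ + 1.405σ.
Subtracting: σ = (-39 − -78)/(1.405 − (-1.881)) = 11.869.
Then μ = -78 − (-1.881)·11.869 = -55.677.
Precision τ = 1/σ² = 1/11.87² = 0.0071.

μ = -55.677, τ = 0.0071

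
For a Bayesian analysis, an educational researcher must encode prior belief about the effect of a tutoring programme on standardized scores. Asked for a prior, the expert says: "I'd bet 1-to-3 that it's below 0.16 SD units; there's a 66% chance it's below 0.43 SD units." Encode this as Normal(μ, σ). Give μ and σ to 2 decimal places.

μ = 0.33, σ = 0.25

For Normal(μ,σ), the p-quantile is μ + z_p·σ. Here z_{0.25} = -0.6745, z_{0.66} = 0.4125.
So 0.16 = μ − 0.6745σ and 0.43 = μ + 0.4125σ.
Subtracting: σ = (0.43 − 0.16)/(0.4125 − (-0.6745)) = 0.25.
Then μ = 0.16 − (-0.6745)·0.25 = 0.33.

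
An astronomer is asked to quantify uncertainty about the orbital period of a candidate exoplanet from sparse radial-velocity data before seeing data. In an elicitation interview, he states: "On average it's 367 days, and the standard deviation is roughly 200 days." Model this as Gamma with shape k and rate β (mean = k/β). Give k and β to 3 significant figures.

k ≈ 3.37, β ≈ 0.00918

For Gamma(k, rate β): mean = k/β, variance = k/β², so CV = 1/√k.
CV = SD/mean = 200/367 = 0.545, hence k = 1/CV² = 3.37.
Then β = k/mean = 3.37/367 = 0.00918.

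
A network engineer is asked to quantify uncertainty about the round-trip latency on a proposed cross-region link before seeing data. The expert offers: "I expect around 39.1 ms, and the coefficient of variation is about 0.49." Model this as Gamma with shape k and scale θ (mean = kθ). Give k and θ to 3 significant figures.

k ≈ 4.16, θ ≈ 9.39

For Gamma(k, scale θ): mean = kθ, variance = kθ², so CV = 1/√k.
CV = 0.49, hence k = 1/CV² = 4.16.
Then θ = mean/k = 39.1/4.16 = 9.39.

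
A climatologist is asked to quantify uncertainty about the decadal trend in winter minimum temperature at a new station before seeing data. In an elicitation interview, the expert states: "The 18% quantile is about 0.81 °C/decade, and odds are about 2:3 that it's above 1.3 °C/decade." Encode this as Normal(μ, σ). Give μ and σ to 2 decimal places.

For Normal(μ,σ), the p-quantile is μ + z_p·σ. Here z_{0.18} = -0.9154, z_{0.6} = 0.2533.
So 0.81 = μ − 0.9154σ and 1.3 = μ + 0.2533σ.
Subtracting: σ = (1.3 − 0.81)/(0.2533 − (-0.9154)) = 0.42.
Then μ = 0.81 − (-0.9154)·0.42 = 1.19.

μ = 1.19, σ = 0.42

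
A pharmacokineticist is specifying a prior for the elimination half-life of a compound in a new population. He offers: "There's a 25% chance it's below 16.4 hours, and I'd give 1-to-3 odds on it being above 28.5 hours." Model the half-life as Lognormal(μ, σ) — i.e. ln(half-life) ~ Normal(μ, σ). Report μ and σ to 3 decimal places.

μ ≈ 3.074, σ ≈ 0.410

If T ~ Lognormal(μ,σ) then ln T ~ Normal(μ,σ), so the p-quantile of ln T is μ + z_p·σ.
ln(16.4) = 2.797 and ln(28.5) = 3.35; z_{0.25} = -0.6745, z_{0.75} = 0.6745.
σ = (3.35 − 2.797)/(0.6745 − (-0.6745)) = 0.410.
μ = 2.797 − (-0.6745)·0.410 = 3.074.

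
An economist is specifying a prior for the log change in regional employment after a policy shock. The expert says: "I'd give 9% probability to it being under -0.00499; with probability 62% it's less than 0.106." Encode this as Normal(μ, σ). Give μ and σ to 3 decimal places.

μ = 0.085, σ = 0.067

For Normal(μ,σ), the p-quantile is μ + z_p·σ. Here z_{0.09} = -1.341, z_{0.62} = 0.3055.
So -0.00499 = μ − 1.341σ and 0.106 = μ + 0.3055σ.
Subtracting: σ = (0.106 − -0.00499)/(0.3055 − (-1.341)) = 0.067.
Then μ = -0.00499 − (-1.341)·0.067 = 0.085.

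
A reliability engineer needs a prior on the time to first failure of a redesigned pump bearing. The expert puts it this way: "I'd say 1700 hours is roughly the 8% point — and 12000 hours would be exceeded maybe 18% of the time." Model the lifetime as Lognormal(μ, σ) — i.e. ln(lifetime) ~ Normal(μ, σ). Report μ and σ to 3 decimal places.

μ ≈ 8.622, σ ≈ 0.842

If T ~ Lognormal(μ,σ) then ln T ~ Normal(μ,σ), so the p-quantile of ln T is μ + z_p·σ.
ln(1700) = 7.438 and ln(12000) = 9.393; z_{0.08} = -1.405, z_{0.82} = 0.9154.
σ = (9.393 − 7.438)/(0.9154 − (-1.405)) = 0.842.
μ = 7.438 − (-1.405)·0.842 = 8.622.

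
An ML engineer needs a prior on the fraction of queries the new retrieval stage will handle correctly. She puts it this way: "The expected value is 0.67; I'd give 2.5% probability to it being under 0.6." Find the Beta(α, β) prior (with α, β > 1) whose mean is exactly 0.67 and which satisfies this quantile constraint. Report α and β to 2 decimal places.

α ≈ 121.25, β ≈ 59.72

With mean 0.67 fixed, write α = 0.67s, β = 0.33s where s = α+β.
Need P(θ < 0.6) = 0.025 under Beta(0.67s, 0.33s). Normal approximation: (q−m)/√(m(1−m)/s) ≈ z_{0.025} = -1.96, so s ≈ 0.67·0.33·(-1.96)²/(0.6−0.67)² = 173.3.
At s = 173.3: P(θ<0.6) ≈ 0.028. Adjusting to match 0.025 gives s ≈ 180.98.
So α = 0.67·180.98 ≈ 121.25, β = 0.33·180.98 ≈ 59.72.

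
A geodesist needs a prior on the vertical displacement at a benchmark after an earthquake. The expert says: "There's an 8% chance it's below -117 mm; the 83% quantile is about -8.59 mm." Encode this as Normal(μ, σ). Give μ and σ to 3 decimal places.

μ = -52.435, σ = 45.951

The p-quantile of Normal(μ,σ) is μ + z_p·σ, with z_{0.08} = -1.405 and z_{0.83} = 0.9542.
Eliminate σ: μ = (z₂·x₁ − z₁·x₂)/(z₂ − z₁) = (0.9542·-117 − (-1.405)·-8.59)/2.359 = -52.435.
Then σ = (x₂ − x₁)/(z₂ − z₁) = (-8.59 − -117)/2.359 = 45.951.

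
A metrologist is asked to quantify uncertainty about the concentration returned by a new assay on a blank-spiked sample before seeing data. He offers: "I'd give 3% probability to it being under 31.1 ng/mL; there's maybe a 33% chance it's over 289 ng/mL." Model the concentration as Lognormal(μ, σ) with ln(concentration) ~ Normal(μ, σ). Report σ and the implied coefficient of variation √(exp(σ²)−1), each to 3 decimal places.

If T ~ Lognormal(μ,σ) then ln T ~ Normal(μ,σ), so the p-quantile of ln T is μ + z_p·σ.
ln(31.1) = 3.437 and ln(289) = 5.666; z_{0.03} = -1.881, z_{0.67} = 0.4399.
σ = (5.666 − 3.437)/(0.4399 − (-1.881)) = 0.961.
μ = 3.437 − (-1.881)·0.961 = 5.244.
CV = √(exp(σ²)−1) = √(exp(0.9227)−1) = 1.231.

σ ≈ 0.961, CV ≈ 1.231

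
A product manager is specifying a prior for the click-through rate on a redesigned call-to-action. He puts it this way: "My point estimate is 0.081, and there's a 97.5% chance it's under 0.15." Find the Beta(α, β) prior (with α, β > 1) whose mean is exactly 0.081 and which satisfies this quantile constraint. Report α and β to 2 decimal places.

With mean 0.081 fixed, write α = 0.081s, β = 0.919s where s = α+β.
Need P(θ < 0.15) = 0.975 under Beta(0.081s, 0.919s). Normal approximation: (q−m)/√(m(1−m)/s) ≈ z_{0.975} = 1.96, so s ≈ 0.081·0.919·(1.96)²/(0.15−0.081)² = 60.1.
At s = 60.1: P(θ<0.15) ≈ 0.959. Adjusting to match 0.975 gives s ≈ 78.98.
So α = 0.081·78.98 ≈ 6.40, β = 0.919·78.98 ≈ 72.58.

α ≈ 6.40, β ≈ 72.58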